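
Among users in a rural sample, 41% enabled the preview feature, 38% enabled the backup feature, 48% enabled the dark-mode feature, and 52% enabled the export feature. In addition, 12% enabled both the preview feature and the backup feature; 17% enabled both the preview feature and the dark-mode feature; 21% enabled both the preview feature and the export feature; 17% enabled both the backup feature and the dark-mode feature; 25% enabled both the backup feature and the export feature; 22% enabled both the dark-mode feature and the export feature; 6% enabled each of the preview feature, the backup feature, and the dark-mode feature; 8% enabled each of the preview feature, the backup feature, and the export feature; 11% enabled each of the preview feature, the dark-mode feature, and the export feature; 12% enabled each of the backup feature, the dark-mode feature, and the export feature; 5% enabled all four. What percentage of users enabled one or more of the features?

97%

By inclusion–exclusion:
P(at least one) = 41 + 38 + 48 + 52 − 12 − 17 − 21 − 17 − 25 − 22 + 6 + 8 + 11 + 12 − 5 = 97%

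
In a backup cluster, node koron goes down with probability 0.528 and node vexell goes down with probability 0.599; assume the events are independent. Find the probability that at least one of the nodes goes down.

P(none) = (1 − 0.528) × (1 − 0.599) = 0.472 × 0.401 = 0.189272
P(at least one) = 1 − 0.189272 = 0.810728

0.810728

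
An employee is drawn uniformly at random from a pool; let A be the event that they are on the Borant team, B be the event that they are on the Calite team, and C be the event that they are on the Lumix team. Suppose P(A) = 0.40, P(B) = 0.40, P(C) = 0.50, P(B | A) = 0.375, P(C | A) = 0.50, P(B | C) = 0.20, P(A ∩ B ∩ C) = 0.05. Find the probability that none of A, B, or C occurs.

0.10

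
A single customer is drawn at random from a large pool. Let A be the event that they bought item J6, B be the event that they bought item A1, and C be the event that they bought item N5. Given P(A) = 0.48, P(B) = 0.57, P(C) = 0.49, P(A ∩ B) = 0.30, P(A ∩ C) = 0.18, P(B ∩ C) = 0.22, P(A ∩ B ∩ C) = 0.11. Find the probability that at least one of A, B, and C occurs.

0.95

Apply inclusion-exclusion:
P(A ∪ B ∪ C) = 0.48 + 0.57 + 0.49 − 0.30 − 0.18 − 0.22 + 0.11 = 0.95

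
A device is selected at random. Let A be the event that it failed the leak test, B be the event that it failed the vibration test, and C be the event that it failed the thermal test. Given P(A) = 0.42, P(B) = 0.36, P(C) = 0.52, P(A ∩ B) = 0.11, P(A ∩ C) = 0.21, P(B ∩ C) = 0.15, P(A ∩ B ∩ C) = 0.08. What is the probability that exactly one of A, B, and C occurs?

Using the inclusion–exclusion count for exactly one event:
P(exactly one) = 0.42 + 0.36 + 0.52 − 2·0.11 − 2·0.21 − 2·0.15 + 3·0.08 = 0.60

0.60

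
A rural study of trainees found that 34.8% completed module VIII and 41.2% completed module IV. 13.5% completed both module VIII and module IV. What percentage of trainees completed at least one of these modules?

By inclusion–exclusion:
P(at least one) = 34.8 + 41.2 − 13.5 = 62.5%

62.5%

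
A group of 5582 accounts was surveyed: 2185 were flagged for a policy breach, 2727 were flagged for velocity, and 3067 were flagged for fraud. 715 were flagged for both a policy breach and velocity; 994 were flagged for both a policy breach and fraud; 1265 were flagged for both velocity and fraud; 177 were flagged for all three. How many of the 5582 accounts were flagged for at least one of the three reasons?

Using inclusion–exclusion:
N(≥1) = 2185 + 2727 + 3067 − 715 − 994 − 1265 + 177 = 5182

5182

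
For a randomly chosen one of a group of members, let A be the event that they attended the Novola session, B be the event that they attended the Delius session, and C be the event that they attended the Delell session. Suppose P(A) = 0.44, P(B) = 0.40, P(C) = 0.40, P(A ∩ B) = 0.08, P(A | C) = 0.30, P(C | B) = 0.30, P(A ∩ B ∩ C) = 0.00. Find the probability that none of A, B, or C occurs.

0.08

P(A ∩ C) = P(C)·P(A|C) = 0.40 × 0.30 = 0.12
P(B ∩ C) = P(B)·P(C|B) = 0.40 × 0.30 = 0.12
Apply inclusion-exclusion:
P(A ∪ B ∪ C) = 0.44 + 0.40 + 0.40 − 0.08 − 0.12 − 0.12 + 0.00 = 0.92
P(none) = 1 − 0.92 = 0.08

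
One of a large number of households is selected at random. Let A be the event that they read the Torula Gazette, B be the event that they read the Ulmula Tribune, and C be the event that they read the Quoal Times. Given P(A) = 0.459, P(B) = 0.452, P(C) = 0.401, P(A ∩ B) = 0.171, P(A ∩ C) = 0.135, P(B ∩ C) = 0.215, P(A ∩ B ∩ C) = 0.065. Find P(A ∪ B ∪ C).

Using inclusion–exclusion:
P(A ∪ B ∪ C) = 0.459 + 0.452 + 0.401 − 0.171 − 0.135 − 0.215 + 0.065 = 0.856

0.856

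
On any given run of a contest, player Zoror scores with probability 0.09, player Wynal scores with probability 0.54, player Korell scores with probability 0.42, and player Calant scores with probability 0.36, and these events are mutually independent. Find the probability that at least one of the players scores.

0.84461568

P(none) = (1 − 0.09) × (1 − 0.54) × (1 − 0.42) × (1 − 0.36) = 0.91 × 0.46 × 0.58 × 0.64 = 0.15538432
P(at least one) = 1 − 0.15538432 = 0.84461568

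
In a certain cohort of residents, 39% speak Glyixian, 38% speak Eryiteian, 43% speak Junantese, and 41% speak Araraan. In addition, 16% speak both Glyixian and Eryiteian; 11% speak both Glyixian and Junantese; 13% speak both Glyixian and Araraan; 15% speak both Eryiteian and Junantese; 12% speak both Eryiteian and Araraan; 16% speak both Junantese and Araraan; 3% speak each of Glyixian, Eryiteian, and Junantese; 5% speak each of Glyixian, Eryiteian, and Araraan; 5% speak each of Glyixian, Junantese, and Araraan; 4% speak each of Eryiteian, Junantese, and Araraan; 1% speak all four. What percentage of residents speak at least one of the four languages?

P(union) = 39 + 38 + 43 + 41 − 16 − 11 − 13 − 15 − 12 − 16 + 3 + 5 + 5 + 4 − 1 = 94%

94%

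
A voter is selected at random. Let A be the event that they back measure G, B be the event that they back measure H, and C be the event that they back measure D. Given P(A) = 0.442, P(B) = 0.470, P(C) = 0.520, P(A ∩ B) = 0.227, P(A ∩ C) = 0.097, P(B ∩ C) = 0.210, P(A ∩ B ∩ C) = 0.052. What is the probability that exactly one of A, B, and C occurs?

By inclusion–exclusion (exactly-one form):
P(exactly one) = 0.442 + 0.470 + 0.520 − 2·0.227 − 2·0.097 − 2·0.210 + 3·0.052 = 0.520

0.520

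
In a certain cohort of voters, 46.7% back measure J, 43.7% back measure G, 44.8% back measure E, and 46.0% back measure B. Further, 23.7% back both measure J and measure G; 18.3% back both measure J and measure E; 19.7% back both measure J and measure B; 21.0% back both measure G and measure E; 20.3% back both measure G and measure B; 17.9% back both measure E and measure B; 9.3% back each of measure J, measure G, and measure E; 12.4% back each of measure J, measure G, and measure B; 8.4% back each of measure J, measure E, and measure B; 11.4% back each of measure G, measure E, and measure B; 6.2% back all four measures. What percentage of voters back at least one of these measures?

95.6%

Inclusion–exclusion gives
P(≥1) = 46.7 + 43.7 + 44.8 + 46.0 − 23.7 − 18.3 − 19.7 − 21.0 − 20.3 − 17.9 + 9.3 + 12.4 + 8.4 + 11.4 − 6.2 = 95.6%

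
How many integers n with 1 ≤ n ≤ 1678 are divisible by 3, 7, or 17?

775

Apply inclusion-exclusion:
559 + 239 + 98 − 79 − 32 − 14 + 4 = 775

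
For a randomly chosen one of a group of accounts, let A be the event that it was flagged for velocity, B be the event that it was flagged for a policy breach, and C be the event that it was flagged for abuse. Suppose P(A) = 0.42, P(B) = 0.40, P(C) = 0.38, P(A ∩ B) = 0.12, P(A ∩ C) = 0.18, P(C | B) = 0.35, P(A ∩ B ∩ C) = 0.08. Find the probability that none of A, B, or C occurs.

P(B ∩ C) = P(B)·P(C|B) = 0.40 × 0.35 = 0.14
P(A ∪ B ∪ C) = 0.42 + 0.40 + 0.38 − 0.12 − 0.18 − 0.14 + 0.08 = 0.84
P(none) = 1 − 0.84 = 0.16

0.16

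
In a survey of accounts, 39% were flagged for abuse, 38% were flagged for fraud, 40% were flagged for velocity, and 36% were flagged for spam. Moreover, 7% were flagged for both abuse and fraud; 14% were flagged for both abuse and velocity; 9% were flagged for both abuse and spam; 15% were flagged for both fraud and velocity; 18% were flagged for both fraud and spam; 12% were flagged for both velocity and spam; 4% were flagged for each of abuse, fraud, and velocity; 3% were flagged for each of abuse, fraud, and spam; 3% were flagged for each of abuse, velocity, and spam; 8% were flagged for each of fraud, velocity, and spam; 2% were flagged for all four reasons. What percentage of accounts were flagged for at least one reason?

94%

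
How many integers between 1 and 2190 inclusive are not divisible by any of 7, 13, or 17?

By inclusion–exclusion:
⌊2190/7⌋ + ⌊2190/13⌋ + ⌊2190/17⌋ − ⌊2190/91⌋ − ⌊2190/119⌋ − ⌊2190/221⌋ + ⌊2190/1547⌋ = 312 + 168 + 128 − 24 − 18 − 9 + 1 = 558
2190 − 558 = 1632

1632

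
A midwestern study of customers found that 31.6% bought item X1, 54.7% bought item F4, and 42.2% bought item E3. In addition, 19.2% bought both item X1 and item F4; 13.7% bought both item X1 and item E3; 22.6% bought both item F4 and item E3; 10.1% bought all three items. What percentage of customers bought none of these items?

16.9%

P(at least one) = 31.6 + 54.7 + 42.2 − 19.2 − 13.7 − 22.6 + 10.1 = 83.1%
P(none) = 100% − 83.1% = 16.9%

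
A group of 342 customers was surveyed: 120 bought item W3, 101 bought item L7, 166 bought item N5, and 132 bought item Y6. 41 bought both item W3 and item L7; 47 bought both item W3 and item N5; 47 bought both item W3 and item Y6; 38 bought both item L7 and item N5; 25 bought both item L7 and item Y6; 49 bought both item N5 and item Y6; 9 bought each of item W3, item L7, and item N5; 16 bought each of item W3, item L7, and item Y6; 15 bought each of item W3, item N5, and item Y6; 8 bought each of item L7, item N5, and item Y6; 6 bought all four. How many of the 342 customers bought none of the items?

28

|at least one| = 120 + 101 + 166 + 132 − 41 − 47 − 47 − 38 − 25 − 49 + 9 + 16 + 15 + 8 − 6 = 314
None: 342 − 314 = 28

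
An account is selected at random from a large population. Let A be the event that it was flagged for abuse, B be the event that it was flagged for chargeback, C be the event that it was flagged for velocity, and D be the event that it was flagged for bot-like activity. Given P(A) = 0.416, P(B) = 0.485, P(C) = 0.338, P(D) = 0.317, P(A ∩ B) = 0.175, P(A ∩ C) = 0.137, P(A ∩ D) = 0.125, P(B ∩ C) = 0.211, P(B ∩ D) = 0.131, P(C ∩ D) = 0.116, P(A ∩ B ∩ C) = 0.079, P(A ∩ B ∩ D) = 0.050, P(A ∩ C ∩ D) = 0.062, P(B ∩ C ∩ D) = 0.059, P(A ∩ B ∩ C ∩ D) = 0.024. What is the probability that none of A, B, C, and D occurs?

P(A ∪ B ∪ C ∪ D) = 0.416 + 0.485 + 0.338 + 0.317 − 0.175 − 0.137 − 0.125 − 0.211 − 0.131 − 0.116 + 0.079 + 0.050 + 0.062 + 0.059 − 0.024 = 0.887
P(none) = 1 − 0.887 = 0.113

0.113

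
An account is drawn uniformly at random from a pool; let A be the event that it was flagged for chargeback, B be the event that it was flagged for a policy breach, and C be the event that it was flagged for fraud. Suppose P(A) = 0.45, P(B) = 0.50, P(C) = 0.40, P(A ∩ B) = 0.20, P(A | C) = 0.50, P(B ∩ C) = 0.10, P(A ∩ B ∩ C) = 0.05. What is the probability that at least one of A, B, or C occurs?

0.90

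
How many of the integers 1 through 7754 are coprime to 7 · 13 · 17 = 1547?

floor(7754/7) + floor(7754/13) + floor(7754/17) − floor(7754/91) − floor(7754/119) − floor(7754/221) + floor(7754/1547) = 1107 + 596 + 456 − 85 − 65 − 35 + 5 = 1979
7754 − 1979 = 5775

5775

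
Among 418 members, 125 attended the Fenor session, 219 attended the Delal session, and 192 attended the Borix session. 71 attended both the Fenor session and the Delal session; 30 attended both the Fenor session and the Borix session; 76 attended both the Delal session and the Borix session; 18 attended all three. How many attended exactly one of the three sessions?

Using the inclusion–exclusion count for exactly one event:
|exactly one| = 125 + 219 + 192 − 2·71 − 2·30 − 2·76 + 3·18 = 236

236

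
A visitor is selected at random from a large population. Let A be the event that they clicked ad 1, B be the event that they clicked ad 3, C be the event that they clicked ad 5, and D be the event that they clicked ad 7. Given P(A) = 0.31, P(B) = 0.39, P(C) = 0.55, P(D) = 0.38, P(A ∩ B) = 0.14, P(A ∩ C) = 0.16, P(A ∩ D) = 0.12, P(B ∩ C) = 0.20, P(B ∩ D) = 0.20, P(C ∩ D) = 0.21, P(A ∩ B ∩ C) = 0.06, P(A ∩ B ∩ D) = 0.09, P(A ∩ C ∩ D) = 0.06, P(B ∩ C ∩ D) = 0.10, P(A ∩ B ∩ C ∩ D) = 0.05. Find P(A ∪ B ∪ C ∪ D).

0.86

Using inclusion–exclusion:
P(A ∪ B ∪ C ∪ D) = 0.31 + 0.39 + 0.55 + 0.38 − 0.14 − 0.16 − 0.12 − 0.20 − 0.20 − 0.21 + 0.06 + 0.09 + 0.06 + 0.10 − 0.05 = 0.86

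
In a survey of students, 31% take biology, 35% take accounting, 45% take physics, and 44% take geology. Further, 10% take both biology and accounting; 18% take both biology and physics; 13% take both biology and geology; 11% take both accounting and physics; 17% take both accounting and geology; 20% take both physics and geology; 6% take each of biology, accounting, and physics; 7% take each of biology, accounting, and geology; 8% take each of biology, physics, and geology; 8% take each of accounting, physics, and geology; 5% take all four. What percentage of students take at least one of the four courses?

P(≥1) = 31 + 35 + 45 + 44 − 10 − 18 − 13 − 11 − 17 − 20 + 6 + 7 + 8 + 8 − 5 = 90%

90%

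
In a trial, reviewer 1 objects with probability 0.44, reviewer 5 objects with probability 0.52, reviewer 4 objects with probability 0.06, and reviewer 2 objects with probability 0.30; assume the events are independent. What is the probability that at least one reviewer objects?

P(none) = (1 − 0.44) × (1 − 0.52) × (1 − 0.06) × (1 − 0.30) = 0.56 × 0.48 × 0.94 × 0.70 = 0.1768704
P(at least one) = 1 − 0.1768704 = 0.8231296

0.8231296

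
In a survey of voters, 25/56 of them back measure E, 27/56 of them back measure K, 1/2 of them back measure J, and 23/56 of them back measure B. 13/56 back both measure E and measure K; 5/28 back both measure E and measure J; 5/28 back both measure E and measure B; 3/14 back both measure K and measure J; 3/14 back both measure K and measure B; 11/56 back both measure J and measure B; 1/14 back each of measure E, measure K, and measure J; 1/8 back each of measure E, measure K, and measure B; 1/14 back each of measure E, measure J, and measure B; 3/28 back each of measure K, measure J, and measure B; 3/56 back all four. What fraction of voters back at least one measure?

53/56

P(≥1) = 25/56 + 27/56 + 1/2 + 23/56 − 13/56 − 5/28 − 5/28 − 3/14 − 3/14 − 11/56 + 1/14 + 1/8 + 1/14 + 3/28 − 3/56 = 53/56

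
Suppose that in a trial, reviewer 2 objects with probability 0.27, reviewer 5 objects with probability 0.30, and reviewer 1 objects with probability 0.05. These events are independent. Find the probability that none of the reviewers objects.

P(none) = (1 − 0.27) × (1 − 0.30) × (1 − 0.05) = 0.73 × 0.70 × 0.95 = 0.48545

0.48545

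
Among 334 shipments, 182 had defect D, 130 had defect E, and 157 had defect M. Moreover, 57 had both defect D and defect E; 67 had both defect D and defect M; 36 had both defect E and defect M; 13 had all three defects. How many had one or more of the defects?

322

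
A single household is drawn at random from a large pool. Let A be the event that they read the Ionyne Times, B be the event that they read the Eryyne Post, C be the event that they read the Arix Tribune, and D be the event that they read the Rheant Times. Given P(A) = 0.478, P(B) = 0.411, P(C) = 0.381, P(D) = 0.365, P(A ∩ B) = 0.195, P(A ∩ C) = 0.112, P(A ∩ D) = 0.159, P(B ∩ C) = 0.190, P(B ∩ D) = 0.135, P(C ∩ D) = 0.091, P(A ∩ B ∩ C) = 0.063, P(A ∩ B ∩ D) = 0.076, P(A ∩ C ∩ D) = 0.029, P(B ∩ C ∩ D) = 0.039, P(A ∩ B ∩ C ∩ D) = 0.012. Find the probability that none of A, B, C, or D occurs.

0.052

Using inclusion–exclusion:
P(A ∪ B ∪ C ∪ D) = 0.478 + 0.411 + 0.381 + 0.365 − 0.195 − 0.112 − 0.159 − 0.190 − 0.135 − 0.091 + 0.063 + 0.076 + 0.029 + 0.039 − 0.012 = 0.948
P(none) = 1 − 0.948 = 0.052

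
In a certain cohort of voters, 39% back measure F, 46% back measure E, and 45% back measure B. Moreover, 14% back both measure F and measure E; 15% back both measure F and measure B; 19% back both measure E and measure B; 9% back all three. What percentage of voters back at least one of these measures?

By inclusion-exclusion,
P(≥1) = 39 + 46 + 45 − 14 − 15 − 19 + 9 = 91%

91%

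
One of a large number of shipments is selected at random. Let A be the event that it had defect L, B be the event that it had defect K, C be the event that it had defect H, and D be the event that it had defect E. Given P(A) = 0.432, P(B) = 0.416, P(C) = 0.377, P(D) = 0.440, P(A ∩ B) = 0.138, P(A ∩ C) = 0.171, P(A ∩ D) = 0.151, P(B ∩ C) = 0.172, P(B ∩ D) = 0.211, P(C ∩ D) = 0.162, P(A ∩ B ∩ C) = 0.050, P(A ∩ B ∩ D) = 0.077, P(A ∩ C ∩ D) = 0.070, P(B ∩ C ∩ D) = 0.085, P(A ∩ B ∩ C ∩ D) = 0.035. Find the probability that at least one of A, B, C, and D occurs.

0.907

Apply inclusion-exclusion:
P(A ∪ B ∪ C ∪ D) = 0.432 + 0.416 + 0.377 + 0.440 − 0.138 − 0.171 − 0.151 − 0.172 − 0.211 − 0.162 + 0.050 + 0.077 + 0.070 + 0.085 − 0.035 = 0.907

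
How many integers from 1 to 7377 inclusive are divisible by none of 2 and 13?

By inclusion-exclusion,
3688 + 567 − 283 = 3972
7377 − 3972 = 3405

3405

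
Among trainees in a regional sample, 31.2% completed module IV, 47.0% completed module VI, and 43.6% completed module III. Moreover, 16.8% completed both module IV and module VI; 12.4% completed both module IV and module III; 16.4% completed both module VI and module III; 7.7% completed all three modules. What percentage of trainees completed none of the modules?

16.1%

Using inclusion–exclusion:
P(union) = 31.2 + 47.0 + 43.6 − 16.8 − 12.4 − 16.4 + 7.7 = 83.9%
P(none) = 100% − 83.9% = 16.1%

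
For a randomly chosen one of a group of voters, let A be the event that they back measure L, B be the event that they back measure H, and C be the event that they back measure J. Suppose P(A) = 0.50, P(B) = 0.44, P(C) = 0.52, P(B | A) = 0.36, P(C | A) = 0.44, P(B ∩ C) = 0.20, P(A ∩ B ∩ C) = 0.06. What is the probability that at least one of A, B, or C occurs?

P(A ∩ B) = P(A)·P(B|A) = 0.50 × 0.36 = 0.18
P(A ∩ C) = P(A)·P(C|A) = 0.50 × 0.44 = 0.22
Inclusion–exclusion gives
P(A ∪ B ∪ C) = 0.50 + 0.44 + 0.52 − 0.18 − 0.22 − 0.20 + 0.06 = 0.92

0.92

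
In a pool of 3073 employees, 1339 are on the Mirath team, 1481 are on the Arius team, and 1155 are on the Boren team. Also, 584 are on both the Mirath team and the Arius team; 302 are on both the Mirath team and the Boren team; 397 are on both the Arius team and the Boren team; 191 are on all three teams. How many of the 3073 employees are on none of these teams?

190

Apply inclusion-exclusion:
|union| = 1339 + 1481 + 1155 − 584 − 302 − 397 + 191 = 2883
None: 3073 − 2883 = 190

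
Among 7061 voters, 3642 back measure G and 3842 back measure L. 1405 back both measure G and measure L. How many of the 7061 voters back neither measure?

982

Using inclusion–exclusion:
|at least one| = 3642 + 3842 − 1405 = 6079
None: 7061 − 6079 = 982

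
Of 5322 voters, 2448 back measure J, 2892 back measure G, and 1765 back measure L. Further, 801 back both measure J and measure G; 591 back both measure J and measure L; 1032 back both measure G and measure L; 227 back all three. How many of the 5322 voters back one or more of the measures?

N(≥1) = 2448 + 2892 + 1765 − 801 − 591 − 1032 + 227 = 4908

4908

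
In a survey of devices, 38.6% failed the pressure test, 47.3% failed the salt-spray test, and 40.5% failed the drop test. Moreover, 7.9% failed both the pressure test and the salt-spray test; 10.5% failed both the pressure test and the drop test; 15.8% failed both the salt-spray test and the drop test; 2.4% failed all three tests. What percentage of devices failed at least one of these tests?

P(at least one) = 38.6 + 47.3 + 40.5 − 7.9 − 10.5 − 15.8 + 2.4 = 94.6%

94.6%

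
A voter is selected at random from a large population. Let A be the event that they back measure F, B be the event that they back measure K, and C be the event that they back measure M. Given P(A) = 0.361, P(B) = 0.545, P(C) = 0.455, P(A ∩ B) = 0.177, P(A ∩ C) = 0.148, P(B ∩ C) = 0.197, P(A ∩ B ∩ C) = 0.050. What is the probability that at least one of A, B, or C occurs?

P(A ∪ B ∪ C) = 0.361 + 0.545 + 0.455 − 0.177 − 0.148 − 0.197 + 0.050 = 0.889

0.889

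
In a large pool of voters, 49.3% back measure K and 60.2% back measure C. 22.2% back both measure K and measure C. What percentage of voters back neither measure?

P(at least one) = 49.3 + 60.2 − 22.2 = 87.3%
P(none) = 100% − 87.3% = 12.7%

12.7%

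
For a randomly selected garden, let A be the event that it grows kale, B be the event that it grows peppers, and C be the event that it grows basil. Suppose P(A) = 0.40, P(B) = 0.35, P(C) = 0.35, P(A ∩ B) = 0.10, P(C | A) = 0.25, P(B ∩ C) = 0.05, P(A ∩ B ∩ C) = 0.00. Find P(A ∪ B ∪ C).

P(A ∩ C) = P(A)·P(C|A) = 0.40 × 0.25 = 0.10
Using inclusion–exclusion:
P(A ∪ B ∪ C) = 0.40 + 0.35 + 0.35 − 0.10 − 0.10 − 0.05 + 0.00 = 0.85

0.85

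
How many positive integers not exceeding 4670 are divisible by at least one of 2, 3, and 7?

Using inclusion–exclusion:
⌊4670/2⌋ + ⌊4670/3⌋ + ⌊4670/7⌋ − ⌊4670/6⌋ − ⌊4670/14⌋ − ⌊4670/21⌋ + ⌊4670/42⌋ = 2335 + 1556 + 667 − 778 − 333 − 222 + 111 = 3336

3336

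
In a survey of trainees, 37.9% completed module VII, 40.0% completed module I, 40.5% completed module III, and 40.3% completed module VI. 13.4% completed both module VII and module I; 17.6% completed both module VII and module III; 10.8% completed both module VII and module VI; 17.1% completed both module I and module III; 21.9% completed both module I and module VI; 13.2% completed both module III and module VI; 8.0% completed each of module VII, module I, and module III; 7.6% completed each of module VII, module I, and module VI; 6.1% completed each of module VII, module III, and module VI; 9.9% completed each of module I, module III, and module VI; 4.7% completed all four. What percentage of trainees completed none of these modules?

8.4%

P(≥1) = 37.9 + 40.0 + 40.5 + 40.3 − 13.4 − 17.6 − 10.8 − 17.1 − 21.9 − 13.2 + 8.0 + 7.6 + 6.1 + 9.9 − 4.7 = 91.6%
P(none) = 100% − 91.6% = 8.4%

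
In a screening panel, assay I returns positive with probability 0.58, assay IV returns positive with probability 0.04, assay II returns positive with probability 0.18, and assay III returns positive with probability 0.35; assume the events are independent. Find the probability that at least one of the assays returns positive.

0.7850944

Since the events are independent, P(none) is the product of the individual non-occurrence probabilities.
P(none) = (1 − 0.58) × (1 − 0.04) × (1 − 0.18) × (1 − 0.35) = 0.42 × 0.96 × 0.82 × 0.65 = 0.2149056
P(at least one) = 1 − 0.2149056 = 0.7850944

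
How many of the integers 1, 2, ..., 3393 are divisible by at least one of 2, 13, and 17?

floor(3393/2) + floor(3393/13) + floor(3393/17) − floor(3393/26) − floor(3393/34) − floor(3393/221) + floor(3393/442) = 1696 + 261 + 199 − 130 − 99 − 15 + 7 = 1919

1919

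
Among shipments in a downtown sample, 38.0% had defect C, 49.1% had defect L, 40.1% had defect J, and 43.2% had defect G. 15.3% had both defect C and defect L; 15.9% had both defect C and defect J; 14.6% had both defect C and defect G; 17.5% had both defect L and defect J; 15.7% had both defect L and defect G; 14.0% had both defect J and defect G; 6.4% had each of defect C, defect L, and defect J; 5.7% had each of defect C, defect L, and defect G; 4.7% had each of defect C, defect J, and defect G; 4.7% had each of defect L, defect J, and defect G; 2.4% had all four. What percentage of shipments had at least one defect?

96.5%

Using inclusion–exclusion:
P(≥1) = 38.0 + 49.1 + 40.1 + 43.2 − 15.3 − 15.9 − 14.6 − 17.5 − 15.7 − 14.0 + 6.4 + 5.7 + 4.7 + 4.7 − 2.4 = 96.5%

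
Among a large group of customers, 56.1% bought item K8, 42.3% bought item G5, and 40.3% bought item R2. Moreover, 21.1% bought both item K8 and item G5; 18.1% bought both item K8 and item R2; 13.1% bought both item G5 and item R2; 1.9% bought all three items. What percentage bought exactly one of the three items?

By inclusion–exclusion (exactly-one form):
P(exactly one) = 56.1 + 42.3 + 40.3 − 2·21.1 − 2·18.1 − 2·13.1 + 3·1.9 = 39.8%

39.8%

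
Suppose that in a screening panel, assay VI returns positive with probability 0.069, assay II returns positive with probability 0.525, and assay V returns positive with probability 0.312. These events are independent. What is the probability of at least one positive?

0.6957492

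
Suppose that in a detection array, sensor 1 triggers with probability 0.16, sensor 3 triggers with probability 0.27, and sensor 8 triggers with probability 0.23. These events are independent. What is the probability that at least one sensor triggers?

0.527836

Since the events are independent, P(none) is the product of the individual non-occurrence probabilities.
P(none) = (1 − 0.16) × (1 − 0.27) × (1 − 0.23) = 0.84 × 0.73 × 0.77 = 0.472164
P(at least one) = 1 − 0.472164 = 0.527836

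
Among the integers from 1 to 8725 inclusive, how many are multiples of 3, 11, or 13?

3844

By inclusion–exclusion:
2908 + 793 + 671 − 264 − 223 − 61 + 20 = 3844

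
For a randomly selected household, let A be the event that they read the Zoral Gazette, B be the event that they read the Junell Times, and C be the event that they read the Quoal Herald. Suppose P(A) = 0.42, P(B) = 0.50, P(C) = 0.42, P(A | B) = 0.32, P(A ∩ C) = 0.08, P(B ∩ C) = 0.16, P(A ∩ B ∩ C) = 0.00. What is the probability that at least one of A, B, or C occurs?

0.94

P(A ∩ B) = P(B)·P(A|B) = 0.50 × 0.32 = 0.16
By inclusion–exclusion:
P(A ∪ B ∪ C) = 0.42 + 0.50 + 0.42 − 0.16 − 0.08 − 0.16 + 0.00 = 0.94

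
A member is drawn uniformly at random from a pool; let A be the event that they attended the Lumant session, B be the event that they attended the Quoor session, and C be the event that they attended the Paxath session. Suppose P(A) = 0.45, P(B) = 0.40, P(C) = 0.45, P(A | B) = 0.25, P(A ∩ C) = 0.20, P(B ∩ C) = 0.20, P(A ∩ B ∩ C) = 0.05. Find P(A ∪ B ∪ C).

0.85

P(A ∩ B) = P(B)·P(A|B) = 0.40 × 0.25 = 0.10
Apply inclusion-exclusion:
P(A ∪ B ∪ C) = 0.45 + 0.40 + 0.45 − 0.10 − 0.20 − 0.20 + 0.05 = 0.85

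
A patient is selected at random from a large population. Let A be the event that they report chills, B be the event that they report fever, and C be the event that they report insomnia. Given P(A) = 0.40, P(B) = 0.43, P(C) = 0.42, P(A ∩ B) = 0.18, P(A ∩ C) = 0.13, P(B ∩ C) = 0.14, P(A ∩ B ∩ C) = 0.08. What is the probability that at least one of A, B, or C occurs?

0.88

P(A ∪ B ∪ C) = 0.40 + 0.43 + 0.42 − 0.18 − 0.13 − 0.14 + 0.08 = 0.88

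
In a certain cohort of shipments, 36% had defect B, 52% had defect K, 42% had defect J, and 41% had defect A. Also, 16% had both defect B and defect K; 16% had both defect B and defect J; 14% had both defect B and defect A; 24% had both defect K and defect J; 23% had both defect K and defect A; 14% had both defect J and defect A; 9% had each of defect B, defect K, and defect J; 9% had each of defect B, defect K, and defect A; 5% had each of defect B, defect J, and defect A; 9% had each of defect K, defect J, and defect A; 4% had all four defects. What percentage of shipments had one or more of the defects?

92%

By inclusion–exclusion:
P(≥1) = 36 + 52 + 42 + 41 − 16 − 16 − 14 − 24 − 23 − 14 + 9 + 9 + 5 + 9 − 4 = 92%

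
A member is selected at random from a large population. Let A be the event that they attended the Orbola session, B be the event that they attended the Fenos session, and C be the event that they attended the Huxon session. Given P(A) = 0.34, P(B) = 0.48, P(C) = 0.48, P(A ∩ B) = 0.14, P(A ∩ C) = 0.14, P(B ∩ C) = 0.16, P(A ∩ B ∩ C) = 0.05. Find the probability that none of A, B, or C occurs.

0.09

Inclusion–exclusion gives
P(A ∪ B ∪ C) = 0.34 + 0.48 + 0.48 − 0.14 − 0.14 − 0.16 + 0.05 = 0.91
P(none) = 1 − 0.91 = 0.09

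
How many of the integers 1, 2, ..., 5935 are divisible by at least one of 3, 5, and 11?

3058

Using inclusion–exclusion:
⌊5935/3⌋ + ⌊5935/5⌋ + ⌊5935/11⌋ − ⌊5935/15⌋ − ⌊5935/33⌋ − ⌊5935/55⌋ + ⌊5935/165⌋ = 1978 + 1187 + 539 − 395 − 179 − 107 + 35 = 3058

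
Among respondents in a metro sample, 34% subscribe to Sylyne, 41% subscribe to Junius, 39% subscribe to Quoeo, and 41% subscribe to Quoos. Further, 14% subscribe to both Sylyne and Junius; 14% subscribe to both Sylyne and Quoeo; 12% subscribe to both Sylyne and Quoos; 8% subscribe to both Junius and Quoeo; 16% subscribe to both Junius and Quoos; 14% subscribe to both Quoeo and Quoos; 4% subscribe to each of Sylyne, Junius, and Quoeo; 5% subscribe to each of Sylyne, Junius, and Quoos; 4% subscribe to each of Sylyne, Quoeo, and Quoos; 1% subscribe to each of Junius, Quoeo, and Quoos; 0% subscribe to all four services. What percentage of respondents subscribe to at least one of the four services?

91%

P(union) = 34 + 41 + 39 + 41 − 14 − 14 − 12 − 8 − 16 − 14 + 4 + 5 + 4 + 1 − 0 = 91%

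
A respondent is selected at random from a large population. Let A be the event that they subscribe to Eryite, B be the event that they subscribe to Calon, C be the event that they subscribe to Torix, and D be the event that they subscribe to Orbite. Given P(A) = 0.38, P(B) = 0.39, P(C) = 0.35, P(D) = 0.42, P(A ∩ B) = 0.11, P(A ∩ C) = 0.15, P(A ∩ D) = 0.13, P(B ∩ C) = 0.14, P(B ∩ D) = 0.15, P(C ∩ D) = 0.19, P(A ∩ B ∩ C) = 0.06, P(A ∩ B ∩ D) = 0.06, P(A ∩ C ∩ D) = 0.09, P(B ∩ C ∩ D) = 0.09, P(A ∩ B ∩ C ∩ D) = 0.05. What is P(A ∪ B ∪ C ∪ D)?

P(A ∪ B ∪ C ∪ D) = 0.38 + 0.39 + 0.35 + 0.42 − 0.11 − 0.15 − 0.13 − 0.14 − 0.15 − 0.19 + 0.06 + 0.06 + 0.09 + 0.09 − 0.05 = 0.92

0.92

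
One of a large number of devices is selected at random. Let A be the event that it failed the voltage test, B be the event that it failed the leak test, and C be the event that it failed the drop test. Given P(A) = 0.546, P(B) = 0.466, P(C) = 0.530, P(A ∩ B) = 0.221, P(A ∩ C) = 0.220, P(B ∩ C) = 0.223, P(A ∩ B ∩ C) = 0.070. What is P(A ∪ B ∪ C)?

0.948

Apply inclusion-exclusion:
P(A ∪ B ∪ C) = 0.546 + 0.466 + 0.530 − 0.221 − 0.220 − 0.223 + 0.070 = 0.948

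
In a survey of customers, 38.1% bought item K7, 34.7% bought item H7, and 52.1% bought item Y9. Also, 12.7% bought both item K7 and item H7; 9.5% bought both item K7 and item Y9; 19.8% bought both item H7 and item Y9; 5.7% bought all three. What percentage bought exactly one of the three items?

58.0%

Using the inclusion–exclusion count for exactly one event:
P(exactly one) = 38.1 + 34.7 + 52.1 − 2·12.7 − 2·9.5 − 2·19.8 + 3·5.7 = 58.0%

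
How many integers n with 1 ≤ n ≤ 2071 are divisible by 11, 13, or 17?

434

floor(2071/11) + floor(2071/13) + floor(2071/17) − floor(2071/143) − floor(2071/187) − floor(2071/221) + floor(2071/2431) = 188 + 159 + 121 − 14 − 11 − 9 + 0 = 434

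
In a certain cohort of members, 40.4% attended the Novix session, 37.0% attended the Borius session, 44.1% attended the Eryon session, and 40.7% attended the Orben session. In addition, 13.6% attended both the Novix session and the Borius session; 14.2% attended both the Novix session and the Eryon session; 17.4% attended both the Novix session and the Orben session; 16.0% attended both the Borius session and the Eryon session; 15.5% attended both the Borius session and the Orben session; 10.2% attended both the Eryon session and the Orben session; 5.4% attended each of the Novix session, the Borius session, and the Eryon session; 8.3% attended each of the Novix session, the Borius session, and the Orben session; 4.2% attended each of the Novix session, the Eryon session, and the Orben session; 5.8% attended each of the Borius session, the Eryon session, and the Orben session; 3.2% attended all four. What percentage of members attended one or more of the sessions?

By inclusion–exclusion:
P(≥1) = 40.4 + 37.0 + 44.1 + 40.7 − 13.6 − 14.2 − 17.4 − 16.0 − 15.5 − 10.2 + 5.4 + 8.3 + 4.2 + 5.8 − 3.2 = 95.8%

95.8%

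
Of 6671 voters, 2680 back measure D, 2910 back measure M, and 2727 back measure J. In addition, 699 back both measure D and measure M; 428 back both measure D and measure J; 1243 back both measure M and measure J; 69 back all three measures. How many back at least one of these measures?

6016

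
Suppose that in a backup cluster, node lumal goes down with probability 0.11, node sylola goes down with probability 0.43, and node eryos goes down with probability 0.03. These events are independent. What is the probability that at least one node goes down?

P(none) = (1 − 0.11) × (1 − 0.43) × (1 − 0.03) = 0.89 × 0.57 × 0.97 = 0.492081
P(at least one) = 1 − 0.492081 = 0.507919

0.507919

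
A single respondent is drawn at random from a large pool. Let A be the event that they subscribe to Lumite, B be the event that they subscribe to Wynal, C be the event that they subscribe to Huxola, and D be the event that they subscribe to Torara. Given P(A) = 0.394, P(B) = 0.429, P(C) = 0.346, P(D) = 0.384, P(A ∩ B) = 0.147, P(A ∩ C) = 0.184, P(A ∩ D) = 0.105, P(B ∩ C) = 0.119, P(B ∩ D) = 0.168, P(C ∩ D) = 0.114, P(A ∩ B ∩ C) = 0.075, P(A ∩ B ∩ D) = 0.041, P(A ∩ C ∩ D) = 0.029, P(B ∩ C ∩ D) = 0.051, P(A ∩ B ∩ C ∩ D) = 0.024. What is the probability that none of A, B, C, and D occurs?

0.112

P(A ∪ B ∪ C ∪ D) = 0.394 + 0.429 + 0.346 + 0.384 − 0.147 − 0.184 − 0.105 − 0.119 − 0.168 − 0.114 + 0.075 + 0.041 + 0.029 + 0.051 − 0.024 = 0.888
P(none) = 1 − 0.888 = 0.112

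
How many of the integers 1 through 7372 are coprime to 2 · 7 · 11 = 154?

By inclusion–exclusion:
3686 + 1053 + 670 − 526 − 335 − 95 + 47 = 4500
7372 − 4500 = 2872

2872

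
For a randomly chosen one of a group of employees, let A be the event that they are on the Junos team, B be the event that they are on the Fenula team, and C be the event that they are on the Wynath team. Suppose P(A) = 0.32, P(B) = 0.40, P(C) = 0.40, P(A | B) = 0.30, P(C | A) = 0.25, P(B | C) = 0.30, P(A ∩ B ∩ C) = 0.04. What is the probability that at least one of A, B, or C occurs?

0.84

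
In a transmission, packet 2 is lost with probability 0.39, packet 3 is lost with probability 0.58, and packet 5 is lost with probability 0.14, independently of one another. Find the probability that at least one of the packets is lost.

0.779668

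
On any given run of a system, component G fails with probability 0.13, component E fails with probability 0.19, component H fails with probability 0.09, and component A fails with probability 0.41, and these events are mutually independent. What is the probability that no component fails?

0.37835343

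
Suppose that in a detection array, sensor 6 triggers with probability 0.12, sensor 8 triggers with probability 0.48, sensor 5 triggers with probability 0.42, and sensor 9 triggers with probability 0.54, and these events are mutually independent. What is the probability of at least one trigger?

Since the events are independent, P(none) is the product of the individual non-occurrence probabilities.
P(none) = (1 − 0.12) × (1 − 0.48) × (1 − 0.42) × (1 − 0.54) = 0.88 × 0.52 × 0.58 × 0.46 = 0.12208768
P(at least one) = 1 − 0.12208768 = 0.87791232

0.87791232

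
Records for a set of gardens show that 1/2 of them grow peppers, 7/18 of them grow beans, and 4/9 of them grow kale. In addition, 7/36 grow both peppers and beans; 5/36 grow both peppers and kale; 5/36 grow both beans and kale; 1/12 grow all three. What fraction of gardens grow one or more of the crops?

Apply inclusion-exclusion:
P(≥1) = 1/2 + 7/18 + 4/9 − 7/36 − 5/36 − 5/36 + 1/12 = 17/18

17/18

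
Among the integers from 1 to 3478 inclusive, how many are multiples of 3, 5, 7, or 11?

⌊3478/3⌋ + ⌊3478/5⌋ + ⌊3478/7⌋ + ⌊3478/11⌋ − ⌊3478/15⌋ − ⌊3478/21⌋ − ⌊3478/33⌋ − ⌊3478/35⌋ − ⌊3478/55⌋ − ⌊3478/77⌋ + ⌊3478/105⌋ + ⌊3478/165⌋ + ⌊3478/231⌋ + ⌊3478/385⌋ − ⌊3478/1155⌋ = 1159 + 695 + 496 + 316 − 231 − 165 − 105 − 99 − 63 − 45 + 33 + 21 + 15 + 9 − 3 = 2033

2033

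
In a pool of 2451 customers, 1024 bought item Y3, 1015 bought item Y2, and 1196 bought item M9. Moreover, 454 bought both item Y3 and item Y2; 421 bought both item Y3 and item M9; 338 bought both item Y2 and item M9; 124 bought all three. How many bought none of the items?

305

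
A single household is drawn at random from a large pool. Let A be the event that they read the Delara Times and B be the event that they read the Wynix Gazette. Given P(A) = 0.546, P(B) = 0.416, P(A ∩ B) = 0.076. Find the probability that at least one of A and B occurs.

0.886

P(A ∪ B) = 0.546 + 0.416 − 0.076 = 0.886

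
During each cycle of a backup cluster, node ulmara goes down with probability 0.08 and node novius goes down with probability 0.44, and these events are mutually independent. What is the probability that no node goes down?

P(none) = (1 − 0.08) × (1 − 0.44) = 0.92 × 0.56 = 0.5152

0.5152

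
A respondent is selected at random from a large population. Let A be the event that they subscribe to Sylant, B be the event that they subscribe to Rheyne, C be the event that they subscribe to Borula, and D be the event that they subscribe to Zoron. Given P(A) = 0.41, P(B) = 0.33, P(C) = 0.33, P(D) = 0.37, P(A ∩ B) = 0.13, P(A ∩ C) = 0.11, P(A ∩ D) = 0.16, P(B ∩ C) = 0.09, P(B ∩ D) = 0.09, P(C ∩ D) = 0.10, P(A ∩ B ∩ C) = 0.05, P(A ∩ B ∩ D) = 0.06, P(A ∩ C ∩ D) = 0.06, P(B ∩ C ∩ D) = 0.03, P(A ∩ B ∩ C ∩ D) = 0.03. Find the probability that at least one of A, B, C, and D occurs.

P(A ∪ B ∪ C ∪ D) = 0.41 + 0.33 + 0.33 + 0.37 − 0.13 − 0.11 − 0.16 − 0.09 − 0.09 − 0.10 + 0.05 + 0.06 + 0.06 + 0.03 − 0.03 = 0.93

0.93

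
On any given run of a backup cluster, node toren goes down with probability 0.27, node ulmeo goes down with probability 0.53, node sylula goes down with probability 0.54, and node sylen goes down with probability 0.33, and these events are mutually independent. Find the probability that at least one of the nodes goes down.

0.89425658

P(none) = (1 − 0.27) × (1 − 0.53) × (1 − 0.54) × (1 − 0.33) = 0.73 × 0.47 × 0.46 × 0.67 = 0.10574342
P(at least one) = 1 − 0.10574342 = 0.89425658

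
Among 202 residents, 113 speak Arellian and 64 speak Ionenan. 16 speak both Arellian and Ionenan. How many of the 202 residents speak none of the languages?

41

N(≥1) = 113 + 64 − 16 = 161
None: 202 − 161 = 41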